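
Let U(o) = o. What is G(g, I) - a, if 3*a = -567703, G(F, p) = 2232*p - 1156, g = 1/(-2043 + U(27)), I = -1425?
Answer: -8977565/3 ≈ -2.9925e+6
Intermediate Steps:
g = -1/2016 (g = 1/(-2043 + 27) = 1/(-2016) = -1/2016 ≈ -0.00049603)
G(F, p) = -1156 + 2232*p
a = -567703/3 (a = (1/3)*(-567703) = -567703/3 ≈ -1.8923e+5)
G(g, I) - a = (-1156 + 2232*(-1425)) - 1*(-567703/3) = (-1156 - 3180600) + 567703/3 = -3181756 + 567703/3 = -8977565/3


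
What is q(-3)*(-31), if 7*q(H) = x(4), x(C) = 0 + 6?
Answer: -186/7 ≈ -26.571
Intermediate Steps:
x(C) = 6
q(H) = 6/7 (q(H) = (1/7)*6 = 6/7)
q(-3)*(-31) = (6/7)*(-31) = -186/7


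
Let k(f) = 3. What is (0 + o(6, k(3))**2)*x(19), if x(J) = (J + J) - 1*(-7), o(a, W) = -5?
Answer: 1125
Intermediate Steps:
x(J) = 7 + 2*J (x(J) = 2*J + 7 = 7 + 2*J)
(0 + o(6, k(3))**2)*x(19) = (0 + (-5)**2)*(7 + 2*19) = (0 + 25)*(7 + 38) = 25*45 = 1125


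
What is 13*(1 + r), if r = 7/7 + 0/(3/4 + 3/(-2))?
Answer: 26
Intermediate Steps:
r = 1 (r = 7*(⅐) + 0/(3*(¼) + 3*(-½)) = 1 + 0/(¾ - 3/2) = 1 + 0/(-¾) = 1 + 0*(-4/3) = 1 + 0 = 1)
13*(1 + r) = 13*(1 + 1) = 13*2 = 26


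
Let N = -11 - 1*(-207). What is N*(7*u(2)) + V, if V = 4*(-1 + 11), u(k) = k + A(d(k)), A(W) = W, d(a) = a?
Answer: 5528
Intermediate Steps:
u(k) = 2*k (u(k) = k + k = 2*k)
V = 40 (V = 4*10 = 40)
N = 196 (N = -11 + 207 = 196)
N*(7*u(2)) + V = 196*(7*(2*2)) + 40 = 196*(7*4) + 40 = 196*28 + 40 = 5488 + 40 = 5528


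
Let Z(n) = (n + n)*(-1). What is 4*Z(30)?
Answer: -240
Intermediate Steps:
Z(n) = -2*n (Z(n) = (2*n)*(-1) = -2*n)
4*Z(30) = 4*(-2*30) = 4*(-60) = -240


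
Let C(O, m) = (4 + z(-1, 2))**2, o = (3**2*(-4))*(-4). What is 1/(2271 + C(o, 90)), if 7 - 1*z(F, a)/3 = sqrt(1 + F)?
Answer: 1/2896 ≈ 0.00034530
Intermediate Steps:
z(F, a) = 21 - 3*sqrt(1 + F)
o = 144 (o = (9*(-4))*(-4) = -36*(-4) = 144)
C(O, m) = 625 (C(O, m) = (4 + (21 - 3*sqrt(1 - 1)))**2 = (4 + (21 - 3*sqrt(0)))**2 = (4 + (21 - 3*0))**2 = (4 + (21 + 0))**2 = (4 + 21)**2 = 25**2 = 625)
1/(2271 + C(o, 90)) = 1/(2271 + 625) = 1/2896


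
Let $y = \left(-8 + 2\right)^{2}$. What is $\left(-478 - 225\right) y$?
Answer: $-25308$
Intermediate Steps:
$y = 36$ ($y = \left(-6\right)^{2} = 36$)
$\left(-478 - 225\right) y = \left(-478 - 225\right) 36 = \left(-703\right) 36 = -25308$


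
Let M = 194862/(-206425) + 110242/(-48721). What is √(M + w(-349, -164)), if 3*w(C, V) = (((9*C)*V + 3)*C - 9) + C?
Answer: I*√2182121099119271921425190571/6034339455 ≈ 7741.2*I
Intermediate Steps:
w(C, V) = -3 + C/3 + C*(3 + 9*C*V)/3 (w(C, V) = ((((9*C)*V + 3)*C - 9) + C)/3 = (((9*C*V + 3)*C - 9) + C)/3 = (((3 + 9*C*V)*C - 9) + C)/3 = ((C*(3 + 9*C*V) - 9) + C)/3 = ((-9 + C*(3 + 9*C*V)) + C)/3 = (-9 + C + C*(3 + 9*C*V))/3 = -3 + C/3 + C*(3 + 9*C*V)/3)
M = -32250576352/10057232425 (M = 194862*(-1/206425) + 110242*(-1/48721) = -194862/206425 - 110242/48721 = -32250576352/10057232425 ≈ -3.2067)
√(M + w(-349, -164)) = √(-32250576352/10057232425 + (-3 + (4/3)*(-349) + 3*(-164)*(-349)²)) = √(-32250576352/10057232425 + (-3 - 1396/3 + 3*(-164)*121801)) = √(-32250576352/10057232425 + (-3 - 1396/3 - 59926092)) = √(-32250576352/10057232425 - 179779681/3) = √(-1808086133861085481/30171697275) = I*√2182121099119271921425190571/6034339455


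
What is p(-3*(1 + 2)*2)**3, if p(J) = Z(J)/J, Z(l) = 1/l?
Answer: 1/34012224 ≈ 2.9401e-8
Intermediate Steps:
p(J) = J**(-2) (p(J) = 1/(J*J) = J**(-2))
p(-3*(1 + 2)*2)**3 = ((-3*(1 + 2)*2)**(-2))**3 = ((-9*2)**(-2))**3 = ((-3*6)**(-2))**3 = ((-18)**(-2))**3 = (1/324)**3 = 1/34012224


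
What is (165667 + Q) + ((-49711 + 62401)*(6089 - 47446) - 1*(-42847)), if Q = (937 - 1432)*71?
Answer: -524646961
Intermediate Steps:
Q = -35145 (Q = -495*71 = -35145)
(165667 + Q) + ((-49711 + 62401)*(6089 - 47446) - 1*(-42847)) = (165667 - 35145) + ((-49711 + 62401)*(6089 - 47446) - 1*(-42847)) = 130522 + (12690*(-41357) + 42847) = 130522 + (-524820330 + 42847) = 130522 - 524777483 = -524646961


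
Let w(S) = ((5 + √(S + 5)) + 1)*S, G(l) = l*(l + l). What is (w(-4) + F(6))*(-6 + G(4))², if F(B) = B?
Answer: -14872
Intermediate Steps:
G(l) = 2*l² (G(l) = l*(2*l) = 2*l²)
w(S) = S*(6 + √(5 + S)) (w(S) = ((5 + √(5 + S)) + 1)*S = (6 + √(5 + S))*S = S*(6 + √(5 + S)))
(w(-4) + F(6))*(-6 + G(4))² = (-4*(6 + √(5 - 4)) + 6)*(-6 + 2*4²)² = (-4*(6 + √1) + 6)*(-6 + 2*16)² = (-4*(6 + 1) + 6)*(-6 + 32)² = (-4*7 + 6)*26² = (-28 + 6)*676 = -22*676 = -14872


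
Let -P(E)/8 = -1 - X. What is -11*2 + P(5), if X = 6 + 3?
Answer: 58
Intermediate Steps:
X = 9
P(E) = 80 (P(E) = -8*(-1 - 1*9) = -8*(-1 - 9) = -8*(-10) = 80)
-11*2 + P(5) = -11*2 + 80 = -22 + 80 = 58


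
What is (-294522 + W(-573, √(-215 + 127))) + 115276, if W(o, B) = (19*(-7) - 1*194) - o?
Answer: -179000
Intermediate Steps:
W(o, B) = -327 - o (W(o, B) = (-133 - 194) - o = -327 - o)
(-294522 + W(-573, √(-215 + 127))) + 115276 = (-294522 + (-327 - 1*(-573))) + 115276 = (-294522 + (-327 + 573)) + 115276 = (-294522 + 246) + 115276 = -294276 + 115276 = -179000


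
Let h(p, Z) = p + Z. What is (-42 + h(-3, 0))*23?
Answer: -1035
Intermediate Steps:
h(p, Z) = Z + p
(-42 + h(-3, 0))*23 = (-42 + (0 - 3))*23 = (-42 - 3)*23 = -45*23 = -1035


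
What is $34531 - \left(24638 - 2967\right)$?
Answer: $12860$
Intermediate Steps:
$34531 - \left(24638 - 2967\right) = 34531 - 21671 = 12860$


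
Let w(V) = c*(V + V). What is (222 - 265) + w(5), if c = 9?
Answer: 47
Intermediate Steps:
w(V) = 18*V (w(V) = 9*(V + V) = 9*(2*V) = 18*V)
(222 - 265) + w(5) = (222 - 265) + 18*5 = -43 + 90 = 47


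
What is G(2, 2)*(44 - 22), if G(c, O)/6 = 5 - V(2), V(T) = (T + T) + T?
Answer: -132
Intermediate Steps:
V(T) = 3*T (V(T) = 2*T + T = 3*T)
G(c, O) = -6 (G(c, O) = 6*(5 - 3*2) = 6*(5 - 1*6) = 6*(5 - 6) = 6*(-1) = -6)
G(2, 2)*(44 - 22) = -6*(44 - 22) = -6*22 = -132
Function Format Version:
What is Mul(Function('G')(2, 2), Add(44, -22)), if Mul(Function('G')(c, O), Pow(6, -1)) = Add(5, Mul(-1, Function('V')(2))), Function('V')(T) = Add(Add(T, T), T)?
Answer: -132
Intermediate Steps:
Function('V')(T) = Mul(3, T) (Function('V')(T) = Add(Mul(2, T), T) = Mul(3, T))
Function('G')(c, O) = -6 (Function('G')(c, O) = Mul(6, Add(5, Mul(-1, Mul(3, 2)))) = Mul(6, Add(5, Mul(-1, 6))) = Mul(6, Add(5, -6)) = Mul(6, -1) = -6)
Mul(Function('G')(2, 2), Add(44, -22)) = Mul(-6, Add(44, -22)) = Mul(-6, 22) = -132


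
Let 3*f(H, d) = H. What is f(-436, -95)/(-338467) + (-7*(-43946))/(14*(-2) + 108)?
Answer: 156179860651/40616040 ≈ 3845.3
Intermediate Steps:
f(H, d) = H/3
f(-436, -95)/(-338467) + (-7*(-43946))/(14*(-2) + 108) = ((1/3)*(-436))/(-338467) + (-7*(-43946))/(14*(-2) + 108) = -436/3*(-1/338467) + 307622/(-28 + 108) = 436/1015401 + 307622/80 = 436/1015401 + 307622*(1/80) = 436/1015401 + 153811/40 = 156179860651/40616040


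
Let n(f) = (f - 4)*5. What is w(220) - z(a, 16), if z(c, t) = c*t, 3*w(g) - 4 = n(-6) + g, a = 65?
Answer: -982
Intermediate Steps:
n(f) = -20 + 5*f (n(f) = (-4 + f)*5 = -20 + 5*f)
w(g) = -46/3 + g/3 (w(g) = 4/3 + ((-20 + 5*(-6)) + g)/3 = 4/3 + ((-20 - 30) + g)/3 = 4/3 + (-50 + g)/3 = 4/3 + (-50/3 + g/3) = -46/3 + g/3)
w(220) - z(a, 16) = (-46/3 + (⅓)*220) - 65*16 = (-46/3 + 220/3) - 1*1040 = 58 - 1040 = -982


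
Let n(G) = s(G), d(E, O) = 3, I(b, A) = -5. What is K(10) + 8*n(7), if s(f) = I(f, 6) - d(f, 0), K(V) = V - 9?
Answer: -63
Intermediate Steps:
K(V) = -9 + V
s(f) = -8 (s(f) = -5 - 1*3 = -5 - 3 = -8)
n(G) = -8
K(10) + 8*n(7) = (-9 + 10) + 8*(-8) = 1 - 64 = -63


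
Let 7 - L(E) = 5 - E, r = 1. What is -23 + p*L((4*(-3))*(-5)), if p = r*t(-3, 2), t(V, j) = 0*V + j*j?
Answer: 225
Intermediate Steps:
t(V, j) = j**2 (t(V, j) = 0 + j**2 = j**2)
L(E) = 2 + E (L(E) = 7 - (5 - E) = 7 + (-5 + E) = 2 + E)
p = 4 (p = 1*2**2 = 1*4 = 4)
-23 + p*L((4*(-3))*(-5)) = -23 + 4*(2 + (4*(-3))*(-5)) = -23 + 4*(2 - 12*(-5)) = -23 + 4*(2 + 60) = -23 + 4*62 = -23 + 248 = 225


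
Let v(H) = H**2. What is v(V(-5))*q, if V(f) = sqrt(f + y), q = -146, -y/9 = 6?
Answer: 8614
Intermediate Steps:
y = -54 (y = -9*6 = -54)
V(f) = sqrt(-54 + f) (V(f) = sqrt(f - 54) = sqrt(-54 + f))
v(V(-5))*q = (sqrt(-54 - 5))**2*(-146) = (sqrt(-59))**2*(-146) = (I*sqrt(59))**2*(-146) = -59*(-146) = 8614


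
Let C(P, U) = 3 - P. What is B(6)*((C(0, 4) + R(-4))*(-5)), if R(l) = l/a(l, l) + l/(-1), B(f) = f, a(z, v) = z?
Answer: -240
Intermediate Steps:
R(l) = 1 - l (R(l) = l/l + l/(-1) = 1 + l*(-1) = 1 - l)
B(6)*((C(0, 4) + R(-4))*(-5)) = 6*(((3 - 1*0) + (1 - 1*(-4)))*(-5)) = 6*(((3 + 0) + (1 + 4))*(-5)) = 6*((3 + 5)*(-5)) = 6*(8*(-5)) = 6*(-40) = -240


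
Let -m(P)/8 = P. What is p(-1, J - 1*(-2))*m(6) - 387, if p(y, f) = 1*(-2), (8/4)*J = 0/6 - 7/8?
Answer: -291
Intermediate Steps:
J = -7/16 (J = (0/6 - 7/8)/2 = (0*(⅙) - 7*⅛)/2 = (0 - 7/8)/2 = (½)*(-7/8) = -7/16 ≈ -0.43750)
m(P) = -8*P
p(y, f) = -2
p(-1, J - 1*(-2))*m(6) - 387 = -(-16)*6 - 387 = -2*(-48) - 387 = 96 - 387 = -291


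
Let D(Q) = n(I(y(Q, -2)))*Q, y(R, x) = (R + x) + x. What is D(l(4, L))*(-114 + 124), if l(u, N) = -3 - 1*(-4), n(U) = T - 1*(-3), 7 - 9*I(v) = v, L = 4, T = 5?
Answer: 80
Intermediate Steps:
y(R, x) = R + 2*x
I(v) = 7/9 - v/9
n(U) = 8 (n(U) = 5 - 1*(-3) = 5 + 3 = 8)
l(u, N) = 1 (l(u, N) = -3 + 4 = 1)
D(Q) = 8*Q
D(l(4, L))*(-114 + 124) = (8*1)*(-114 + 124) = 8*10 = 80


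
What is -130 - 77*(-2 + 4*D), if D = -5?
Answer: 1564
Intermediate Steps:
-130 - 77*(-2 + 4*D) = -130 - 77*(-2 + 4*(-5)) = -130 - 77*(-2 - 20) = -130 - 77*(-22) = -130 + 1694 = 1564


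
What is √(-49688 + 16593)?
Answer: I*√33095 ≈ 181.92*I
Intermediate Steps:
√(-49688 + 16593) = √(-33095) = I*√33095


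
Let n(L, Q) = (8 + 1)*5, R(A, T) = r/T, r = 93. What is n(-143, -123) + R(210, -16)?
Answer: 627/16 ≈ 39.188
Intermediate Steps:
R(A, T) = 93/T
n(L, Q) = 45 (n(L, Q) = 9*5 = 45)
n(-143, -123) + R(210, -16) = 45 + 93/(-16) = 45 + 93*(-1/16) = 45 - 93/16 = 627/16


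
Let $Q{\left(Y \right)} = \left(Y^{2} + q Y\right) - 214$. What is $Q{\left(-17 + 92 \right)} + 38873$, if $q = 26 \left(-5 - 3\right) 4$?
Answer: $-18116$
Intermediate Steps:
$q = -832$ ($q = 26 \left(\left(-8\right) 4\right) = 26 \left(-32\right) = -832$)
$Q{\left(Y \right)} = -214 + Y^{2} - 832 Y$ ($Q{\left(Y \right)} = \left(Y^{2} - 832 Y\right) - 214 = -214 + Y^{2} - 832 Y$)
$Q{\left(-17 + 92 \right)} + 38873 = \left(-214 + \left(-17 + 92\right)^{2} - 832 \left(-17 + 92\right)\right) + 38873 = \left(-214 + 75^{2} - 62400\right) + 38873 = \left(-214 + 5625 - 62400\right) + 38873 = -56989 + 38873 = -18116$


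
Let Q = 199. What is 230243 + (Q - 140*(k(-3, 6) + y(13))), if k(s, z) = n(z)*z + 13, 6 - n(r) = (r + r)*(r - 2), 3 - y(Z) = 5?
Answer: 264182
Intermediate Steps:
y(Z) = -2 (y(Z) = 3 - 1*5 = 3 - 5 = -2)
n(r) = 6 - 2*r*(-2 + r) (n(r) = 6 - (r + r)*(r - 2) = 6 - 2*r*(-2 + r))
k(s, z) = 13 + z*(6 - 2*z**2 + 4*z) (k(s, z) = (6 - 2*z**2 + 4*z)*z + 13 = z*(6 - 2*z**2 + 4*z) + 13 = 13 + z*(6 - 2*z**2 + 4*z))
230243 + (Q - 140*(k(-3, 6) + y(13))) = 230243 + (199 - 140*((13 + 2*6*(3 - 1*6**2 + 2*6)) - 2)) = 230243 + (199 - 140*((13 + 2*6*(3 - 1*36 + 12)) - 2)) = 230243 + (199 - 140*((13 + 2*6*(3 - 36 + 12)) - 2)) = 230243 + (199 - 140*((13 + 2*6*(-21)) - 2)) = 230243 + (199 - 140*((13 - 252) - 2)) = 230243 + (199 - 140*(-239 - 2)) = 230243 + (199 - 140*(-241)) = 230243 + (199 + 33740) = 230243 + 33939 = 264182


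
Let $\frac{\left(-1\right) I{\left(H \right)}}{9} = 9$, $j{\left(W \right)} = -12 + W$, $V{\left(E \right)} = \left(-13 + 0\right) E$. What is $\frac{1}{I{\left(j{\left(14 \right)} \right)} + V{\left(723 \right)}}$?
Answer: $- \frac{1}{9480} \approx -0.00010549$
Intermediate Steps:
$V{\left(E \right)} = - 13 E$
$I{\left(H \right)} = -81$ ($I{\left(H \right)} = \left(-9\right) 9 = -81$)
$\frac{1}{I{\left(j{\left(14 \right)} \right)} + V{\left(723 \right)}} = \frac{1}{-81 - 9399} = \frac{1}{-9480} = - \frac{1}{9480}$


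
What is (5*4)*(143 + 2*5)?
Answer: 3060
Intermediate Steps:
(5*4)*(143 + 2*5) = 20*(143 + 10) = 20*153 = 3060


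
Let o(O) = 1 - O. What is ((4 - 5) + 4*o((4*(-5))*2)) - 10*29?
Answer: -127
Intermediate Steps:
((4 - 5) + 4*o((4*(-5))*2)) - 10*29 = ((4 - 5) + 4*(1 - 4*(-5)*2)) - 10*29 = (-1 + 4*(1 - (-20)*2)) - 290 = (-1 + 4*(1 - 1*(-40))) - 290 = (-1 + 4*(1 + 40)) - 290 = (-1 + 4*41) - 290 = (-1 + 164) - 290 = 163 - 290 = -127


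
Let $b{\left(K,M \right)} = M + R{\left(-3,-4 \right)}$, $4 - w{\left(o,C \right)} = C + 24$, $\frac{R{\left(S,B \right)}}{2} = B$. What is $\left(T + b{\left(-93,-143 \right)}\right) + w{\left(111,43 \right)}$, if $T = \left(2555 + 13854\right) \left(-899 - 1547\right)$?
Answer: $-40136628$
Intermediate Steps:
$R{\left(S,B \right)} = 2 B$
$w{\left(o,C \right)} = -20 - C$ ($w{\left(o,C \right)} = 4 - \left(C + 24\right) = 4 - \left(24 + C\right) = -20 - C$)
$T = -40136414$ ($T = 16409 \left(-2446\right) = -40136414$)
$b{\left(K,M \right)} = -8 + M$ ($b{\left(K,M \right)} = M + 2 \left(-4\right) = M - 8 = -8 + M$)
$\left(T + b{\left(-93,-143 \right)}\right) + w{\left(111,43 \right)} = \left(-40136414 - 151\right) - 63 = -40136565 - 63 = -40136628$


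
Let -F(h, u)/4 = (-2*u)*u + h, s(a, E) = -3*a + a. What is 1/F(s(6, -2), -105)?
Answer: 1/88248 ≈ 1.1332e-5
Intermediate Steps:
s(a, E) = -2*a
F(h, u) = -4*h + 8*u² (F(h, u) = -4*((-2*u)*u + h) = -4*(-2*u² + h) = -4*(h - 2*u²) = -4*h + 8*u²)
1/F(s(6, -2), -105) = 1/(-(-8)*6 + 8*(-105)²) = 1/(-4*(-12) + 8*11025) = 1/(48 + 88200) = 1/88248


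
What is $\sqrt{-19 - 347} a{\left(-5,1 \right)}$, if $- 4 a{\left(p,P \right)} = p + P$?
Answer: $i \sqrt{366} \approx 19.131 i$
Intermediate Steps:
$a{\left(p,P \right)} = - \frac{P}{4} - \frac{p}{4}$ ($a{\left(p,P \right)} = - \frac{p + P}{4} = - \frac{P + p}{4} = - \frac{P}{4} - \frac{p}{4}$)
$\sqrt{-19 - 347} a{\left(-5,1 \right)} = \sqrt{-19 - 347} \left(\left(- \frac{1}{4}\right) 1 - - \frac{5}{4}\right) = \sqrt{-366} \left(- \frac{1}{4} + \frac{5}{4}\right) = i \sqrt{366} \cdot 1 = i \sqrt{366}$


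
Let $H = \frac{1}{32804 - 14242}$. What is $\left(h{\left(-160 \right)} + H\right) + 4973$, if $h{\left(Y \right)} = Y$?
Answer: $\frac{89338907}{18562} \approx 4813.0$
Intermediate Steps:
$H = \frac{1}{18562} \approx 5.3874 \cdot 10^{-5}$
$\left(h{\left(-160 \right)} + H\right) + 4973 = \left(-160 + \frac{1}{18562}\right) + 4973 = - \frac{2969919}{18562} + 4973 = \frac{89338907}{18562}$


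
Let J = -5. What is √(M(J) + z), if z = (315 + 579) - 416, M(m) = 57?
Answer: √535 ≈ 23.130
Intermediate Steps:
z = 478 (z = 894 - 416 = 478)
√(M(J) + z) = √(57 + 478) = √535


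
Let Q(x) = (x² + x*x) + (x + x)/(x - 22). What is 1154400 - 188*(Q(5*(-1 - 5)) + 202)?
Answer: 10111492/13 ≈ 7.7781e+5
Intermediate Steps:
Q(x) = 2*x² + 2*x/(-22 + x) (Q(x) = (x² + x²) + (2*x)/(-22 + x) = 2*x² + 2*x/(-22 + x))
1154400 - 188*(Q(5*(-1 - 5)) + 202) = 1154400 - 188*(2*(5*(-1 - 5))*(1 + (5*(-1 - 5))² - 110*(-1 - 5))/(-22 + 5*(-1 - 5)) + 202) = 1154400 - 188*(2*(5*(-6))*(1 + (5*(-6))² - 110*(-6))/(-22 + 5*(-6)) + 202) = 1154400 - 188*(2*(-30)*(1 + (-30)² - 22*(-30))/(-22 - 30) + 202) = 1154400 - 188*(2*(-30)*(1 + 900 + 660)/(-52) + 202) = 1154400 - 188*(2*(-30)*(-1/52)*1561 + 202) = 1154400 - 188*(23415/13 + 202) = 1154400 - 188*26041/13 = 1154400 - 4895708/13 = 10111492/13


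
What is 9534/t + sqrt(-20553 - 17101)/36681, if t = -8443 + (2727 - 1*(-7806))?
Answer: 4767/1045 + I*sqrt(37654)/36681 ≈ 4.5617 + 0.0052901*I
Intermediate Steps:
t = 2090 (t = -8443 + (2727 + 7806) = -8443 + 10533 = 2090)
9534/t + sqrt(-20553 - 17101)/36681 = 9534/2090 + sqrt(-20553 - 17101)/36681 = 9534*(1/2090) + sqrt(-37654)*(1/36681) = 4767/1045 + (I*sqrt(37654))*(1/36681) = 4767/1045 + I*sqrt(37654)/36681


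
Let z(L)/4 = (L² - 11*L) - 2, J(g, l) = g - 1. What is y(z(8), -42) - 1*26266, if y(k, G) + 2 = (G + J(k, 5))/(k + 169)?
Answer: -1707567/65 ≈ -26270.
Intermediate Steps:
J(g, l) = -1 + g
z(L) = -8 - 44*L + 4*L² (z(L) = 4*((L² - 11*L) - 2) = 4*(-2 + L² - 11*L) = -8 - 44*L + 4*L²)
y(k, G) = -2 + (-1 + G + k)/(169 + k) (y(k, G) = -2 + (G + (-1 + k))/(k + 169) = -2 + (-1 + G + k)/(169 + k))
y(z(8), -42) - 1*26266 = (-339 - 42 - (-8 - 44*8 + 4*8²))/(169 + (-8 - 44*8 + 4*8²)) - 1*26266 = (-339 - 42 - (-8 - 352 + 4*64))/(169 + (-8 - 352 + 4*64)) - 26266 = (-339 - 42 - (-8 - 352 + 256))/(169 + (-8 - 352 + 256)) - 26266 = (-339 - 42 - 1*(-104))/(169 - 104) - 26266 = (-339 - 42 + 104)/65 - 26266 = (1/65)*(-277) - 26266 = -277/65 - 26266 = -1707567/65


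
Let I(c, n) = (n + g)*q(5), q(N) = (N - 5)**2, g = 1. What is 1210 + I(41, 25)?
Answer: 1210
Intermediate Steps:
q(N) = (-5 + N)**2
I(c, n) = 0 (I(c, n) = (n + 1)*(-5 + 5)**2 = (1 + n)*0**2 = (1 + n)*0 = 0)
1210 + I(41, 25) = 1210 + 0 = 1210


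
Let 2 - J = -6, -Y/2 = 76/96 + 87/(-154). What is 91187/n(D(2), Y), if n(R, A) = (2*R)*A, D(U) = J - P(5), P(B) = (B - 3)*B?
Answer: 21064197/419 ≈ 50273.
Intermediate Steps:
P(B) = B*(-3 + B) (P(B) = (-3 + B)*B = B*(-3 + B))
Y = -419/924 (Y = -2*(76/96 + 87/(-154)) = -2*(76*(1/96) + 87*(-1/154)) = -2*(19/24 - 87/154) = -2*419/1848 = -419/924 ≈ -0.45346)
J = 8 (J = 2 - 1*(-6) = 2 + 6 = 8)
D(U) = -2 (D(U) = 8 - 5*(-3 + 5) = 8 - 5*2 = 8 - 1*10 = 8 - 10 = -2)
n(R, A) = 2*A*R
91187/n(D(2), Y) = 91187/((2*(-419/924)*(-2))) = 91187/(419/231) = 91187*(231/419) = 21064197/419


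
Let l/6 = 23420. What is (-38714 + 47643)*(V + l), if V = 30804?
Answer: 1529751996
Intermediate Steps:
l = 140520 (l = 6*23420 = 140520)
(-38714 + 47643)*(V + l) = (-38714 + 47643)*(30804 + 140520) = 8929*171324 = 1529751996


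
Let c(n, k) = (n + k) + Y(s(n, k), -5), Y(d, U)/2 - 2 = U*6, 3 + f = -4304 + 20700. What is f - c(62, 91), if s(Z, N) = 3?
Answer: 16296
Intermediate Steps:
f = 16393 (f = -3 + (-4304 + 20700) = -3 + 16396 = 16393)
Y(d, U) = 4 + 12*U (Y(d, U) = 4 + 2*(U*6) = 4 + 2*(6*U) = 4 + 12*U)
c(n, k) = -56 + k + n (c(n, k) = (n + k) + (4 + 12*(-5)) = (k + n) + (4 - 60) = (k + n) - 56 = -56 + k + n)
f - c(62, 91) = 16393 - (-56 + 91 + 62) = 16393 - 1*97 = 16393 - 97 = 16296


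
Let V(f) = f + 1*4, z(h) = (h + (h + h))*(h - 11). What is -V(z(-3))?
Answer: -130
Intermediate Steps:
z(h) = 3*h*(-11 + h) (z(h) = (h + 2*h)*(-11 + h) = (3*h)*(-11 + h) = 3*h*(-11 + h))
V(f) = 4 + f (V(f) = f + 4 = 4 + f)
-V(z(-3)) = -(4 + 3*(-3)*(-11 - 3)) = -(4 + 3*(-3)*(-14)) = -(4 + 126) = -1*130 = -130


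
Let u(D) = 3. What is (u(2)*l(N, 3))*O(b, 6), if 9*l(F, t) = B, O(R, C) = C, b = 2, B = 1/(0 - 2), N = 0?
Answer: -1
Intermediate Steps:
B = -½ (B = 1/(-2) = -½ ≈ -0.50000)
l(F, t) = -1/18 (l(F, t) = (⅑)*(-½) = -1/18)
(u(2)*l(N, 3))*O(b, 6) = (3*(-1/18))*6 = -⅙*6 = -1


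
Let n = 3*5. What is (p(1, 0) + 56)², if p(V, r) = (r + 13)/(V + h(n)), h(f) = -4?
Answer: 24025/9 ≈ 2669.4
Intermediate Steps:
n = 15
p(V, r) = (13 + r)/(-4 + V) (p(V, r) = (r + 13)/(V - 4) = (13 + r)/(-4 + V))
(p(1, 0) + 56)² = ((13 + 0)/(-4 + 1) + 56)² = (13/(-3) + 56)² = (-⅓*13 + 56)² = (-13/3 + 56)² = (155/3)² = 24025/9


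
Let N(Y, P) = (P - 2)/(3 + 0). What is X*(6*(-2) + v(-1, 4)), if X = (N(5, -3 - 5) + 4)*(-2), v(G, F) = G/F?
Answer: 49/3 ≈ 16.333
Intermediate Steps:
N(Y, P) = -2/3 + P/3 (N(Y, P) = (-2 + P)/3 = (-2 + P)*(1/3) = -2/3 + P/3)
X = -4/3 (X = ((-2/3 + (-3 - 5)/3) + 4)*(-2) = ((-2/3 + (1/3)*(-8)) + 4)*(-2) = ((-2/3 - 8/3) + 4)*(-2) = (-10/3 + 4)*(-2) = (2/3)*(-2) = -4/3 ≈ -1.3333)
X*(6*(-2) + v(-1, 4)) = -4*(6*(-2) - 1/4)/3 = -4*(-12 - 1*1/4)/3 = -4*(-12 - 1/4)/3 = -4/3*(-49/4) = 49/3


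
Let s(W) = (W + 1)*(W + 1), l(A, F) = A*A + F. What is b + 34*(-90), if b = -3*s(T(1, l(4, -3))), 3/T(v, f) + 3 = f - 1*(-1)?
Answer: -370848/121 ≈ -3064.9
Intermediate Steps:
l(A, F) = F + A**2 (l(A, F) = A**2 + F = F + A**2)
T(v, f) = 3/(-2 + f) (T(v, f) = 3/(-3 + (f - 1*(-1))) = 3/(-3 + (f + 1)) = 3/(-3 + (1 + f)) = 3/(-2 + f))
s(W) = (1 + W)**2 (s(W) = (1 + W)*(1 + W) = (1 + W)**2)
b = -588/121 (b = -3*(1 + 3/(-2 + (-3 + 4**2)))**2 = -3*(1 + 3/(-2 + (-3 + 16)))**2 = -3*(1 + 3/(-2 + 13))**2 = -3*(1 + 3/11)**2 = -3*(14/11)**2 = -3*196/121 = -588/121 ≈ -4.8595)
b + 34*(-90) = -588/121 + 34*(-90) = -588/121 - 3060 = -370848/121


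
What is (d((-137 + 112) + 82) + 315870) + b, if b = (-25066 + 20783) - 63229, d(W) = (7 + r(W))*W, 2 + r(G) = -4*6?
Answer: 247275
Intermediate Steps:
r(G) = -26 (r(G) = -2 - 4*6 = -2 - 24 = -26)
d(W) = -19*W (d(W) = (7 - 26)*W = -19*W)
b = -67512 (b = -4283 - 63229 = -67512)
(d((-137 + 112) + 82) + 315870) + b = (-19*((-137 + 112) + 82) + 315870) - 67512 = (-19*(-25 + 82) + 315870) - 67512 = (-19*57 + 315870) - 67512 = (-1083 + 315870) - 67512 = 314787 - 67512 = 247275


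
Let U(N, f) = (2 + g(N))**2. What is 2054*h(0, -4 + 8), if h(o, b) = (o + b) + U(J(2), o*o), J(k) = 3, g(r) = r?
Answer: 59566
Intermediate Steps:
U(N, f) = (2 + N)**2
h(o, b) = 25 + b + o (h(o, b) = (o + b) + (2 + 3)**2 = (b + o) + 5**2 = (b + o) + 25 = 25 + b + o)
2054*h(0, -4 + 8) = 2054*(25 + (-4 + 8) + 0) = 2054*(25 + 4 + 0) = 2054*29 = 59566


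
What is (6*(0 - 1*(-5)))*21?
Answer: 630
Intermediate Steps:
(6*(0 - 1*(-5)))*21 = (6*(0 + 5))*21 = (6*5)*21 = 30*21 = 630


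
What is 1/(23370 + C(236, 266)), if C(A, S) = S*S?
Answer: 1/94126 ≈ 1.0624e-5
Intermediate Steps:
C(A, S) = S²
1/(23370 + C(236, 266)) = 1/(23370 + 266²) = 1/(23370 + 70756) = 1/94126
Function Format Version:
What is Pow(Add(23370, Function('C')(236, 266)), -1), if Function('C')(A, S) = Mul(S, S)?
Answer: Rational(1, 94126) ≈ 1.0624e-5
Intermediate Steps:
Function('C')(A, S) = Pow(S, 2)
Pow(Add(23370, Function('C')(236, 266)), -1) = Pow(Add(23370, Pow(266, 2)), -1) = Pow(Add(23370, 70756), -1) = Pow(94126, -1) = Rational(1, 94126)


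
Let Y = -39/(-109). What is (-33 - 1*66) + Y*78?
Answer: -7749/109 ≈ -71.092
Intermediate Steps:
Y = 39/109 (Y = -39*(-1/109) = 39/109 ≈ 0.35780)
(-33 - 1*66) + Y*78 = (-33 - 1*66) + (39/109)*78 = (-33 - 66) + 3042/109 = -99 + 3042/109 = -7749/109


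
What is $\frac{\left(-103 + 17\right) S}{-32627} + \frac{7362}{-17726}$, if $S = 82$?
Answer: $- \frac{57598111}{289173101} \approx -0.19918$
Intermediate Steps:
$\frac{\left(-103 + 17\right) S}{-32627} + \frac{7362}{-17726} = \frac{\left(-103 + 17\right) 82}{-32627} + \frac{7362}{-17726} = \left(-86\right) 82 \left(- \frac{1}{32627}\right) + 7362 \left(- \frac{1}{17726}\right) = \left(-7052\right) \left(- \frac{1}{32627}\right) - \frac{3681}{8863} = \frac{7052}{32627} - \frac{3681}{8863} = - \frac{57598111}{289173101}$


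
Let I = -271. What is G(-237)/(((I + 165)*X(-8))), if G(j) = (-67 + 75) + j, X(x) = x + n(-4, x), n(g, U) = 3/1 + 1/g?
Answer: -458/1113 ≈ -0.41150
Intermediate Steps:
n(g, U) = 3 + 1/g (n(g, U) = 3*1 + 1/g = 3 + 1/g)
X(x) = 11/4 + x (X(x) = x + (3 + 1/(-4)) = x + (3 - ¼) = x + 11/4 = 11/4 + x)
G(j) = 8 + j
G(-237)/(((I + 165)*X(-8))) = (8 - 237)/(((-271 + 165)*(11/4 - 8))) = -229/((-106*(-21/4))) = -229/1113/2 = -229*2/1113 = -458/1113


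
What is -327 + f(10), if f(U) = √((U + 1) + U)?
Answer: -327 + √21 ≈ -322.42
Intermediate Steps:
f(U) = √(1 + 2*U) (f(U) = √((1 + U) + U) = √(1 + 2*U))
-327 + f(10) = -327 + √(1 + 2*10) = -327 + √(1 + 20) = -327 + √21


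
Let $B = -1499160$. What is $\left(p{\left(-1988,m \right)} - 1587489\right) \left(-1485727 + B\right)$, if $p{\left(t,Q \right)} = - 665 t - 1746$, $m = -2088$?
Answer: $797606579705$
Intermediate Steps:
$p{\left(t,Q \right)} = -1746 - 665 t$
$\left(p{\left(-1988,m \right)} - 1587489\right) \left(-1485727 + B\right) = \left(\left(-1746 - -1322020\right) - 1587489\right) \left(-1485727 - 1499160\right) = \left(\left(-1746 + 1322020\right) - 1587489\right) \left(-2984887\right) = \left(1320274 - 1587489\right) \left(-2984887\right) = \left(-267215\right) \left(-2984887\right) = 797606579705$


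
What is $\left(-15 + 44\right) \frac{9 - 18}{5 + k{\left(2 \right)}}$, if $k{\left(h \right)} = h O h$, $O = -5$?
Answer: $\frac{87}{5} \approx 17.4$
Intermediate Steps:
$k{\left(h \right)} = - 5 h^{2}$ ($k{\left(h \right)} = h \left(-5\right) h = - 5 h h = - 5 h^{2}$)
$\left(-15 + 44\right) \frac{9 - 18}{5 + k{\left(2 \right)}} = \left(-15 + 44\right) \frac{9 - 18}{5 - 5 \cdot 2^{2}} = 29 \left(- \frac{9}{5 - 20}\right) = 29 \left(- \frac{9}{-15}\right) = 29 \left(\left(-9\right) \left(- \frac{1}{15}\right)\right) = 29 \cdot \frac{3}{5} = \frac{87}{5}$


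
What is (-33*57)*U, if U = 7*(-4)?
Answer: 52668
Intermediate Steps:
U = -28
(-33*57)*U = -33*57*(-28) = -1881*(-28) = 52668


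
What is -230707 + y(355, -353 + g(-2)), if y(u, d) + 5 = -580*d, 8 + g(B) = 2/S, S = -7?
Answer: -148164/7 ≈ -21166.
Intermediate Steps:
g(B) = -58/7 (g(B) = -8 + 2/(-7) = -8 + 2*(-⅐) = -8 - 2/7 = -58/7)
y(u, d) = -5 - 580*d
-230707 + y(355, -353 + g(-2)) = -230707 + (-5 - 580*(-353 - 58/7)) = -230707 + (-5 - 580*(-2529/7)) = -230707 + (-5 + 1466820/7) = -230707 + 1466785/7 = -148164/7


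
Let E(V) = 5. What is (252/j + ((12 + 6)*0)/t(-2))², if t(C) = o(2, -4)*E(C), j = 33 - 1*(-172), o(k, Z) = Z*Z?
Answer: 63504/42025 ≈ 1.5111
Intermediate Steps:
o(k, Z) = Z²
j = 205 (j = 33 + 172 = 205)
t(C) = 80 (t(C) = (-4)²*5 = 16*5 = 80)
(252/j + ((12 + 6)*0)/t(-2))² = (252/205 + ((12 + 6)*0)/80)² = (252*(1/205) + (18*0)*(1/80))² = (252/205 + 0*(1/80))² = (252/205 + 0)² = (252/205)² = 63504/42025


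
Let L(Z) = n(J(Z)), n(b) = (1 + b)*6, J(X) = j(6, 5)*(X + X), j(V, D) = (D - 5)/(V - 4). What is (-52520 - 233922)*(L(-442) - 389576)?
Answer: 111589209940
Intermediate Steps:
j(V, D) = (-5 + D)/(-4 + V)
J(X) = 0 (J(X) = ((-5 + 5)/(-4 + 6))*(X + X) = (0/2)*(2*X) = ((1/2)*0)*(2*X) = 0*(2*X) = 0)
n(b) = 6 + 6*b
L(Z) = 6 (L(Z) = 6 + 6*0 = 6 + 0 = 6)
(-52520 - 233922)*(L(-442) - 389576) = (-52520 - 233922)*(6 - 389576) = -286442*(-389570) = 111589209940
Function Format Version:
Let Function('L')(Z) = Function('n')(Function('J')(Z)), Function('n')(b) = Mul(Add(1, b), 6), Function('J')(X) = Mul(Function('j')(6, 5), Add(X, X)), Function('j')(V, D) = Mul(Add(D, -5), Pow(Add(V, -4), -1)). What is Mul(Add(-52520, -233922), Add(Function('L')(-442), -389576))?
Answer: 111589209940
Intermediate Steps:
Function('j')(V, D) = Mul(Pow(Add(-4, V), -1), Add(-5, D)) (Function('j')(V, D) = Mul(Add(-5, D), Pow(Add(-4, V), -1)) = Mul(Pow(Add(-4, V), -1), Add(-5, D)))
Function('J')(X) = 0 (Function('J')(X) = Mul(Mul(Pow(Add(-4, 6), -1), Add(-5, 5)), Add(X, X)) = Mul(Mul(Pow(2, -1), 0), Mul(2, X)) = Mul(Mul(Rational(1, 2), 0), Mul(2, X)) = Mul(0, Mul(2, X)) = 0)
Function('n')(b) = Add(6, Mul(6, b))
Function('L')(Z) = 6 (Function('L')(Z) = Add(6, Mul(6, 0)) = Add(6, 0) = 6)
Mul(Add(-52520, -233922), Add(Function('L')(-442), -389576)) = Mul(Add(-52520, -233922), Add(6, -389576)) = Mul(-286442, -389570) = 111589209940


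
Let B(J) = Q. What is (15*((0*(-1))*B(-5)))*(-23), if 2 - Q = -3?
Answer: 0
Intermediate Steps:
Q = 5 (Q = 2 - 1*(-3) = 2 + 3 = 5)
B(J) = 5
(15*((0*(-1))*B(-5)))*(-23) = (15*((0*(-1))*5))*(-23) = (15*(0*5))*(-23) = (15*0)*(-23) = 0*(-23) = 0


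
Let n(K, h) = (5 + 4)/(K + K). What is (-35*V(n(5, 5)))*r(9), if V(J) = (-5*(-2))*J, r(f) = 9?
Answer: -2835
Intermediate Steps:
n(K, h) = 9/(2*K) (n(K, h) = 9/((2*K)) = 9*(1/(2*K)) = 9/(2*K))
V(J) = 10*J
(-35*V(n(5, 5)))*r(9) = -350*(9/2)/5*9 = -350*(9/2)*(⅕)*9 = -350*9/10*9 = -35*9*9 = -315*9 = -2835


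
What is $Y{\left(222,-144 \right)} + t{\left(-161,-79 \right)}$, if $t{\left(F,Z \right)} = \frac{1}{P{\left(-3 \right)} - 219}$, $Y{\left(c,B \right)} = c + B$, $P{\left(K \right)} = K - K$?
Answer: $\frac{17081}{219} \approx 77.995$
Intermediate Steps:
$P{\left(K \right)} = 0$
$Y{\left(c,B \right)} = B + c$
$t{\left(F,Z \right)} = - \frac{1}{219}$ ($t{\left(F,Z \right)} = \frac{1}{0 - 219} = \frac{1}{-219} = - \frac{1}{219}$)
$Y{\left(222,-144 \right)} + t{\left(-161,-79 \right)} = \left(-144 + 222\right) - \frac{1}{219} = 78 - \frac{1}{219} = \frac{17081}{219}$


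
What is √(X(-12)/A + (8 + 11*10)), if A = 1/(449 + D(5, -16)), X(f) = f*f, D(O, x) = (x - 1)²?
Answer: √106390 ≈ 326.17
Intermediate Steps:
D(O, x) = (-1 + x)²
X(f) = f²
A = 1/738 (A = 1/(449 + (-1 - 16)²) = 1/(449 + (-17)²) = 1/(449 + 289) = 1/738 ≈ 0.0013550)
√(X(-12)/A + (8 + 11*10)) = √((-12)²/(1/738) + (8 + 11*10)) = √(144*738 + (8 + 110)) = √(106272 + 118) = √106390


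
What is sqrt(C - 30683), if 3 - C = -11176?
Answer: 4*I*sqrt(1219) ≈ 139.66*I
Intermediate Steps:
C = 11179 (C = 3 - 1*(-11176) = 3 + 11176 = 11179)
sqrt(C - 30683) = sqrt(11179 - 30683) = sqrt(-19504) = 4*I*sqrt(1219)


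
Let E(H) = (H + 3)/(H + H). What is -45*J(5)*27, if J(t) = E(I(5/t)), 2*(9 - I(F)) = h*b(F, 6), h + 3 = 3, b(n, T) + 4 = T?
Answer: -810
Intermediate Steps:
b(n, T) = -4 + T
h = 0 (h = -3 + 3 = 0)
I(F) = 9 (I(F) = 9 - 0*(-4 + 6) = 9 - 0*2 = 9 - ½*0 = 9 + 0 = 9)
E(H) = (3 + H)/(2*H) (E(H) = (3 + H)/((2*H)) = (3 + H)*(1/(2*H)) = (3 + H)/(2*H))
J(t) = ⅔ (J(t) = (½)*(3 + 9)/9 = (½)*(⅑)*12 = ⅔)
-45*J(5)*27 = -45*⅔*27 = -30*27 = -810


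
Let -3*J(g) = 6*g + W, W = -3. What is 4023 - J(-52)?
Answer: 3918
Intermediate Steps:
J(g) = 1 - 2*g (J(g) = -(6*g - 3)/3 = -(-3 + 6*g)/3 = 1 - 2*g)
4023 - J(-52) = 4023 - (1 - 2*(-52)) = 4023 - (1 + 104) = 4023 - 1*105 = 4023 - 105 = 3918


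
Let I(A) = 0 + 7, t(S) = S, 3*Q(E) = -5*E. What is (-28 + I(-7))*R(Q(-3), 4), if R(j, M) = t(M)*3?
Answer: -252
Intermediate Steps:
Q(E) = -5*E/3 (Q(E) = (-5*E)/3 = -5*E/3)
R(j, M) = 3*M (R(j, M) = M*3 = 3*M)
I(A) = 7
(-28 + I(-7))*R(Q(-3), 4) = (-28 + 7)*(3*4) = -21*12 = -252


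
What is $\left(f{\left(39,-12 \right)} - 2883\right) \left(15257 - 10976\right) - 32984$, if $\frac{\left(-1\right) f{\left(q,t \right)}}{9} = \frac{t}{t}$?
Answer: $-12413636$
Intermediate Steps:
$f{\left(q,t \right)} = -9$ ($f{\left(q,t \right)} = - 9 \frac{t}{t} = \left(-9\right) 1 = -9$)
$\left(f{\left(39,-12 \right)} - 2883\right) \left(15257 - 10976\right) - 32984 = \left(-9 - 2883\right) \left(15257 - 10976\right) - 32984 = \left(-2892\right) 4281 - 32984 = -12380652 - 32984 = -12413636$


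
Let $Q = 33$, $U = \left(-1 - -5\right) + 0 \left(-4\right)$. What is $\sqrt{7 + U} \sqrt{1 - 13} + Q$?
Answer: $33 + 2 i \sqrt{33} \approx 33.0 + 11.489 i$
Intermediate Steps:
$U = 4$ ($U = \left(-1 + 5\right) + 0 = 4 + 0 = 4$)
$\sqrt{7 + U} \sqrt{1 - 13} + Q = \sqrt{7 + 4} \sqrt{1 - 13} + 33 = \sqrt{11} \sqrt{-12} + 33 = \sqrt{11} \cdot 2 i \sqrt{3} + 33 = 2 i \sqrt{33} + 33 = 33 + 2 i \sqrt{33}$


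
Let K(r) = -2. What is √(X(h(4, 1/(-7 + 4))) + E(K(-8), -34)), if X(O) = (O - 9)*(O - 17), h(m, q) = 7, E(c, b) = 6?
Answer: √26 ≈ 5.0990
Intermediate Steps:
X(O) = (-17 + O)*(-9 + O) (X(O) = (-9 + O)*(-17 + O) = (-17 + O)*(-9 + O))
√(X(h(4, 1/(-7 + 4))) + E(K(-8), -34)) = √((153 + 7² - 26*7) + 6) = √((153 + 49 - 182) + 6) = √(20 + 6) = √26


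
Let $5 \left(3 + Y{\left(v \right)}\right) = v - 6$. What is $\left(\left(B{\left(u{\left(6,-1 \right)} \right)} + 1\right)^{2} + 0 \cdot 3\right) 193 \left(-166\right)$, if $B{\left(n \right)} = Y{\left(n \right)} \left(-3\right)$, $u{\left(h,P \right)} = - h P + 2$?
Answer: $- \frac{62025568}{25} \approx -2.481 \cdot 10^{6}$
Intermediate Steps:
$Y{\left(v \right)} = - \frac{21}{5} + \frac{v}{5}$ ($Y{\left(v \right)} = -3 + \frac{v - 6}{5} = -3 + \frac{-6 + v}{5} = -3 + \left(- \frac{6}{5} + \frac{v}{5}\right) = - \frac{21}{5} + \frac{v}{5}$)
$u{\left(h,P \right)} = 2 - P h$ ($u{\left(h,P \right)} = - P h + 2 = 2 - P h$)
$B{\left(n \right)} = \frac{63}{5} - \frac{3 n}{5}$ ($B{\left(n \right)} = \left(- \frac{21}{5} + \frac{n}{5}\right) \left(-3\right) = \frac{63}{5} - \frac{3 n}{5}$)
$\left(\left(B{\left(u{\left(6,-1 \right)} \right)} + 1\right)^{2} + 0 \cdot 3\right) 193 \left(-166\right) = \left(\left(\left(\frac{63}{5} - \frac{3 \left(2 - \left(-1\right) 6\right)}{5}\right) + 1\right)^{2} + 0 \cdot 3\right) 193 \left(-166\right) = \left(\left(\left(\frac{63}{5} - \frac{3 \left(2 + 6\right)}{5}\right) + 1\right)^{2} + 0\right) 193 \left(-166\right) = \left(\left(\left(\frac{63}{5} - \frac{24}{5}\right) + 1\right)^{2} + 0\right) 193 \left(-166\right) = \left(\left(\frac{39}{5} + 1\right)^{2} + 0\right) 193 \left(-166\right) = \left(\left(\frac{44}{5}\right)^{2} + 0\right) 193 \left(-166\right) = \left(\frac{1936}{25} + 0\right) 193 \left(-166\right) = \frac{1936}{25} \cdot 193 \left(-166\right) = \frac{373648}{25} \left(-166\right) = - \frac{62025568}{25}$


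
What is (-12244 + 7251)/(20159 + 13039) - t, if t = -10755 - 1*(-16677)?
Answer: -196603549/33198 ≈ -5922.1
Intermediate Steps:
t = 5922 (t = -10755 + 16677 = 5922)
(-12244 + 7251)/(20159 + 13039) - t = (-12244 + 7251)/(20159 + 13039) - 1*5922 = -4993/33198 - 5922 = -196603549/33198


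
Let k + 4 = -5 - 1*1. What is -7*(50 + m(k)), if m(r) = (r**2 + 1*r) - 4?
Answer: -952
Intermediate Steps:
k = -10 (k = -4 + (-5 - 1*1) = -4 + (-5 - 1) = -4 - 6 = -10)
m(r) = -4 + r + r**2 (m(r) = (r**2 + r) - 4 = (r + r**2) - 4 = -4 + r + r**2)
-7*(50 + m(k)) = -7*(50 + (-4 - 10 + (-10)**2)) = -7*(50 + (-4 - 10 + 100)) = -7*(50 + 86) = -7*136 = -952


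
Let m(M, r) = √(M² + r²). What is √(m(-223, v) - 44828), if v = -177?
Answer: √(-44828 + √81058) ≈ 211.05*I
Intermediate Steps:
√(m(-223, v) - 44828) = √(√((-223)² + (-177)²) - 44828) = √(√(49729 + 31329) - 44828) = √(√81058 - 44828) = √(-44828 + √81058)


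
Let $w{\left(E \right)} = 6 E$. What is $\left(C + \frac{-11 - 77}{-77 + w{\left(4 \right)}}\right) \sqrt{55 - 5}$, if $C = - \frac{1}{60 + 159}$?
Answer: $\frac{96095 \sqrt{2}}{11607} \approx 11.708$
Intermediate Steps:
$C = - \frac{1}{219} \approx -0.0045662$
$\left(C + \frac{-11 - 77}{-77 + w{\left(4 \right)}}\right) \sqrt{55 - 5} = \left(- \frac{1}{219} + \frac{-11 - 77}{-77 + 6 \cdot 4}\right) \sqrt{55 - 5} = \left(- \frac{1}{219} - \frac{88}{-77 + 24}\right) \sqrt{50} = \left(- \frac{1}{219} - \frac{88}{-53}\right) 5 \sqrt{2} = \left(- \frac{1}{219} - - \frac{88}{53}\right) 5 \sqrt{2} = \left(- \frac{1}{219} + \frac{88}{53}\right) 5 \sqrt{2} = \frac{19219 \cdot 5 \sqrt{2}}{11607} = \frac{96095 \sqrt{2}}{11607}$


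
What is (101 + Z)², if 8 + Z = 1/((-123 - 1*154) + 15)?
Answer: 593653225/68644 ≈ 8648.3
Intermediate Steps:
Z = -2097/262 (Z = -8 + 1/((-123 - 1*154) + 15) = -8 + 1/((-123 - 154) + 15) = -8 + 1/(-277 + 15) = -8 + 1/(-262) = -8 - 1/262 = -2097/262 ≈ -8.0038)
(101 + Z)² = (101 - 2097/262)² = (24365/262)² = 593653225/68644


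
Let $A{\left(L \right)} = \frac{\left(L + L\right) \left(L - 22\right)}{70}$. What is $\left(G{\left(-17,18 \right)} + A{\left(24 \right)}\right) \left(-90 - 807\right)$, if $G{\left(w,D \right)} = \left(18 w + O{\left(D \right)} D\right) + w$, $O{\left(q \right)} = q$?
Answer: $- \frac{74451}{35} \approx -2127.2$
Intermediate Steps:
$G{\left(w,D \right)} = D^{2} + 19 w$ ($G{\left(w,D \right)} = \left(18 w + D D\right) + w = \left(18 w + D^{2}\right) + w = \left(D^{2} + 18 w\right) + w = D^{2} + 19 w$)
$A{\left(L \right)} = \frac{L \left(-22 + L\right)}{35}$ ($A{\left(L \right)} = 2 L \left(-22 + L\right) \frac{1}{70} = \frac{L \left(-22 + L\right)}{35}$)
$\left(G{\left(-17,18 \right)} + A{\left(24 \right)}\right) \left(-90 - 807\right) = \left(\left(18^{2} + 19 \left(-17\right)\right) + \frac{1}{35} \cdot 24 \left(-22 + 24\right)\right) \left(-90 - 807\right) = \left(\left(324 - 323\right) + \frac{1}{35} \cdot 24 \cdot 2\right) \left(-897\right) = \left(1 + \frac{48}{35}\right) \left(-897\right) = \frac{83}{35} \left(-897\right) = - \frac{74451}{35}$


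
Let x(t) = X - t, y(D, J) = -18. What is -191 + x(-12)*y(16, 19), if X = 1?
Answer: -425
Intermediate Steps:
x(t) = 1 - t
-191 + x(-12)*y(16, 19) = -191 + (1 - 1*(-12))*(-18) = -191 + (1 + 12)*(-18) = -191 + 13*(-18) = -191 - 234 = -425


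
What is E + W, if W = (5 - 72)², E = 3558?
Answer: 8047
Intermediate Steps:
W = 4489 (W = (-67)² = 4489)
E + W = 3558 + 4489 = 8047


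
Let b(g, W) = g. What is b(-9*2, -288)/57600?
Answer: -1/3200 ≈ -0.00031250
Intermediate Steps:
b(-9*2, -288)/57600 = -9*2/57600 = -18*1/57600 = -1/3200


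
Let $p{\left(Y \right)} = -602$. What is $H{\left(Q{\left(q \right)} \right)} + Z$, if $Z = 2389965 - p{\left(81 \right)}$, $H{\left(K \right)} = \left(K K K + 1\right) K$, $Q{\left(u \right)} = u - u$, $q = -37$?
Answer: $2390567$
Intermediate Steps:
$Q{\left(u \right)} = 0$
$H{\left(K \right)} = K \left(1 + K^{3}\right)$ ($H{\left(K \right)} = \left(K^{2} K + 1\right) K = \left(K^{3} + 1\right) K = \left(1 + K^{3}\right) K = K \left(1 + K^{3}\right)$)
$Z = 2390567$ ($Z = 2389965 - -602 = 2389965 + 602 = 2390567$)
$H{\left(Q{\left(q \right)} \right)} + Z = \left(0 + 0^{4}\right) + 2390567 = \left(0 + 0\right) + 2390567 = 0 + 2390567 = 2390567$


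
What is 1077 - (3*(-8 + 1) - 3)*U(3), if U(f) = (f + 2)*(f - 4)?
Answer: 957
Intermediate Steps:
U(f) = (-4 + f)*(2 + f) (U(f) = (2 + f)*(-4 + f) = (-4 + f)*(2 + f))
1077 - (3*(-8 + 1) - 3)*U(3) = 1077 - (3*(-8 + 1) - 3)*(-8 + 3² - 2*3) = 1077 - (3*(-7) - 3)*(-8 + 9 - 6) = 1077 - (-21 - 3)*(-5) = 1077 - (-24)*(-5) = 1077 - 1*120 = 1077 - 120 = 957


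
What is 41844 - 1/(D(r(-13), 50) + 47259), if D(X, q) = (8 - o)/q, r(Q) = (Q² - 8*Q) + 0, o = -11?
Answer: 98876074786/2362969 ≈ 41844.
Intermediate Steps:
r(Q) = Q² - 8*Q
D(X, q) = 19/q (D(X, q) = (8 - 1*(-11))/q = (8 + 11)/q = 19/q)
41844 - 1/(D(r(-13), 50) + 47259) = 41844 - 1/(19/50 + 47259) = 41844 - 1/2362969/50 = 41844 - 1*50/2362969 = 41844 - 50/2362969 = 98876074786/2362969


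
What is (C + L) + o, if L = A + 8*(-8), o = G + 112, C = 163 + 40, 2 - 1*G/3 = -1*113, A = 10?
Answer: 606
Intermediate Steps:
G = 345 (G = 6 - (-3)*113 = 6 - 3*(-113) = 6 + 339 = 345)
C = 203
o = 457 (o = 345 + 112 = 457)
L = -54 (L = 10 + 8*(-8) = 10 - 64 = -54)
(C + L) + o = (203 - 54) + 457 = 149 + 457 = 606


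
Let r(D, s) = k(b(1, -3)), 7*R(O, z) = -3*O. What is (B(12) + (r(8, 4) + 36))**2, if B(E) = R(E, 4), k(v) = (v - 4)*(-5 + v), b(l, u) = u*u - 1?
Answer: 90000/49 ≈ 1836.7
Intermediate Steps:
R(O, z) = -3*O/7 (R(O, z) = (-3*O)/7 = -3*O/7)
b(l, u) = -1 + u**2 (b(l, u) = u**2 - 1 = -1 + u**2)
k(v) = (-5 + v)*(-4 + v) (k(v) = (-4 + v)*(-5 + v) = (-5 + v)*(-4 + v))
B(E) = -3*E/7
r(D, s) = 12 (r(D, s) = 20 + (-1 + (-3)**2)**2 - 9*(-1 + (-3)**2) = 20 + (-1 + 9)**2 - 9*(-1 + 9) = 20 + 8**2 - 9*8 = 20 + 64 - 72 = 12)
(B(12) + (r(8, 4) + 36))**2 = (-3/7*12 + (12 + 36))**2 = (-36/7 + 48)**2 = (300/7)**2 = 90000/49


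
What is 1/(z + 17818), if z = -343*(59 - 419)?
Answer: 1/141298 ≈ 7.0772e-6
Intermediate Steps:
z = 123480 (z = -343*(-360) = 123480)
1/(z + 17818) = 1/(123480 + 17818) = 1/141298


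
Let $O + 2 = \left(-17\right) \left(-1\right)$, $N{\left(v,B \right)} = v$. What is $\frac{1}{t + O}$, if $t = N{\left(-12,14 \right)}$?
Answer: $\frac{1}{3} \approx 0.33333$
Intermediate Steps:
$t = -12$
$O = 15$ ($O = -2 - -17 = -2 + 17 = 15$)
$\frac{1}{t + O} = \frac{1}{-12 + 15} = \frac{1}{3}$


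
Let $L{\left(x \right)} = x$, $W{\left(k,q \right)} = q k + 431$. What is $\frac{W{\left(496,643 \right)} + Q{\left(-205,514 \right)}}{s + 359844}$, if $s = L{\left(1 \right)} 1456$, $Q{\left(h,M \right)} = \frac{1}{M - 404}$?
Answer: $\frac{35129491}{39743000} \approx 0.88392$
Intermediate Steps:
$W{\left(k,q \right)} = 431 + k q$ ($W{\left(k,q \right)} = k q + 431 = 431 + k q$)
$Q{\left(h,M \right)} = \frac{1}{-404 + M}$
$s = 1456$ ($s = 1 \cdot 1456 = 1456$)
$\frac{W{\left(496,643 \right)} + Q{\left(-205,514 \right)}}{s + 359844} = \frac{\left(431 + 496 \cdot 643\right) + \frac{1}{-404 + 514}}{1456 + 359844} = \frac{\left(431 + 318928\right) + \frac{1}{110}}{361300} = \left(319359 + \frac{1}{110}\right) \frac{1}{361300} = \frac{35129491}{110} \cdot \frac{1}{361300} = \frac{35129491}{39743000}$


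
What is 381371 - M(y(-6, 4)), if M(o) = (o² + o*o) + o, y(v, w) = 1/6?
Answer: 3432337/9 ≈ 3.8137e+5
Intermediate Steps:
y(v, w) = ⅙
M(o) = o + 2*o² (M(o) = (o² + o²) + o = 2*o² + o = o + 2*o²)
381371 - M(y(-6, 4)) = 381371 - (1 + 2*(⅙))/6 = 381371 - (1 + ⅓)/6 = 381371 - 4/(6*3) = 381371 - 1*2/9 = 381371 - 2/9 = 3432337/9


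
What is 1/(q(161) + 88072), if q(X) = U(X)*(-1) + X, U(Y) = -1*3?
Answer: 1/88236 ≈ 1.1333e-5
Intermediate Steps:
U(Y) = -3
q(X) = 3 + X (q(X) = -3*(-1) + X = 3 + X)
1/(q(161) + 88072) = 1/((3 + 161) + 88072) = 1/(164 + 88072) = 1/88236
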